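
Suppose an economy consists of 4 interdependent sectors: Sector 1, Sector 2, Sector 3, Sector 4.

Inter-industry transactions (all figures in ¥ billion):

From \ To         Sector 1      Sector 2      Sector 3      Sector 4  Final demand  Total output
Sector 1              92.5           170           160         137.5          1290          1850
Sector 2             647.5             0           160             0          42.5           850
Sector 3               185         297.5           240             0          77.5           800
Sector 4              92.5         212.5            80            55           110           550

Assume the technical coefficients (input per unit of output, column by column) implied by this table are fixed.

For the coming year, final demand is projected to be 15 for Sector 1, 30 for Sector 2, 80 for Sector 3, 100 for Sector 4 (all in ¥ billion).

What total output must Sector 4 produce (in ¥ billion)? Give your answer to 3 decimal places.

Technical coefficients a_ij = z_ij / X_j:
  a_11 = 92.5/1850 = 0.05, a_21 = 647.5/1850 = 0.35, a_31 = 185/1850 = 0.10, a_41 = 92.5/1850 = 0.05
  a_12 = 170/850 = 0.20, a_22 = 0/850 = 0.00, a_32 = 297.5/850 = 0.35, a_42 = 212.5/850 = 0.25
  a_13 = 160/800 = 0.20, a_23 = 160/800 = 0.20, a_33 = 240/800 = 0.30, a_43 = 80/800 = 0.10
  a_14 = 137.5/550 = 0.25, a_24 = 0/550 = 0.00, a_34 = 0/550 = 0.00, a_44 = 55/550 = 0.10
I − A =
  [   0.95    -0.20    -0.20    -0.25]
  [  -0.35     1.00    -0.20     0.00]
  [  -0.10    -0.35     0.70     0.00]
  [  -0.05    -0.25    -0.10     0.90]
Compute the cofactors C_ij = (−1)^(i+j)·(3×3 minor ij) of I−A; the adjugate is their transpose:
adj(I−A) = Cᵀ =
  [ 0.567000   0.241500   0.253500   0.157500]
  [ 0.238500   0.569250   0.240250   0.066250]
  [ 0.200250   0.319125   0.757625   0.055625]
  [ 0.120000   0.207000   0.165000   0.501000]
det(I−A) = Σ_j (I−A)_1j·C_1j = (0.95)(0.567000) + (-0.20)(0.238500) + (-0.20)(0.200250) + (-0.25)(0.120000) = 0.4209
(I − A)⁻¹ = adj(I−A) / det(I−A) ≈
  [   1.3471     0.5738     0.6023     0.3742]
  [   0.5666     1.3525     0.5708     0.1574]
  [   0.4758     0.7582     1.8000     0.1322]
  [   0.2851     0.4918     0.3920     1.1903]
x = (I − A)⁻¹ d = adj(I−A)·d / det(I−A), with det(I−A) = 0.4209:
  x_1 = (0.567000·15 + 0.241500·30 + 0.253500·80 + 0.157500·100) / 0.4209 = 51.78 / 0.4209 ≈ 123.022
  x_2 = (0.238500·15 + 0.569250·30 + 0.240250·80 + 0.066250·100) / 0.4209 = 46.50 / 0.4209 ≈ 110.478
  x_3 = (0.200250·15 + 0.319125·30 + 0.757625·80 + 0.055625·100) / 0.4209 = 78.75 / 0.4209 ≈ 187.099
  x_4 = (0.120000·15 + 0.207000·30 + 0.165000·80 + 0.501000·100) / 0.4209 = 71.31 / 0.4209 ≈ 169.423

x_4 = 169.423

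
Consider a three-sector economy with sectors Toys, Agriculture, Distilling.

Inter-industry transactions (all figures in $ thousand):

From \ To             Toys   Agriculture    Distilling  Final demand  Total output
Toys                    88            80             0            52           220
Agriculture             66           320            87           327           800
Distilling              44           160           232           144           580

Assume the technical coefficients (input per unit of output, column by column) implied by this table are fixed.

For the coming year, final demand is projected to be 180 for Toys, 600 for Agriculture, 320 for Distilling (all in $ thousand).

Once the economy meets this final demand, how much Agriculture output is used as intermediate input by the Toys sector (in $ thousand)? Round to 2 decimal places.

z_AT = 169.83

Technical coefficients a_ij = z_ij / X_j:
  a_TT = 88/220 = 0.40, a_AT = 66/220 = 0.30, a_DT = 44/220 = 0.20
  a_TA = 80/800 = 0.10, a_AA = 320/800 = 0.40, a_DA = 160/800 = 0.20
  a_TD = 0/580 = 0.00, a_AD = 87/580 = 0.15, a_DD = 232/580 = 0.40
I − A =
  [   0.60    -0.10     0.00]
  [  -0.30     0.60    -0.15]
  [  -0.20    -0.20     0.60]
Cofactors of I−A, C_ij = (−1)^(i+j)·(minor ij) (rows/columns in the sector order above):
  C_11 = (0.60)(0.60) − (-0.15)(-0.20) = 0.3300
  C_12 = −[(-0.30)(0.60) − (-0.15)(-0.20)] = 0.2100
  C_13 = (-0.30)(-0.20) − (0.60)(-0.20) = 0.1800
  C_21 = −[(-0.10)(0.60) − (0.00)(-0.20)] = 0.0600
  C_22 = (0.60)(0.60) − (0.00)(-0.20) = 0.3600
  C_23 = −[(0.60)(-0.20) − (-0.10)(-0.20)] = 0.1400
  C_31 = (-0.10)(-0.15) − (0.00)(0.60) = 0.0150
  C_32 = −[(0.60)(-0.15) − (0.00)(-0.30)] = 0.0900
  C_33 = (0.60)(0.60) − (-0.10)(-0.30) = 0.3300
det(I−A) = Σ_j (I−A)_1j·C_1j = (0.60)(0.3300) + (-0.10)(0.2100) + (0.00)(0.1800) = 0.1770
adj(I−A) = Cᵀ =
  [ 0.3300   0.0600   0.0150]
  [ 0.2100   0.3600   0.0900]
  [ 0.1800   0.1400   0.3300]
(I − A)⁻¹ = adj(I−A) / det(I−A) ≈
  [   1.8644     0.3390     0.0847]
  [   1.1864     2.0339     0.5085]
  [   1.0169     0.7910     1.8644]
First solve x = (I − A)⁻¹ d = adj(I−A)·d / det(I−A); in particular x_T = (0.3300·180 + 0.0600·600 + 0.0150·320) / 0.1770 = 100.20 / 0.1770 ≈ 566.1017.
Intermediate flow from A to T: z_AT = a_AT · x_T = 0.30 × 100.20 / 0.1770 = 30.06 / 0.1770 ≈ 169.83.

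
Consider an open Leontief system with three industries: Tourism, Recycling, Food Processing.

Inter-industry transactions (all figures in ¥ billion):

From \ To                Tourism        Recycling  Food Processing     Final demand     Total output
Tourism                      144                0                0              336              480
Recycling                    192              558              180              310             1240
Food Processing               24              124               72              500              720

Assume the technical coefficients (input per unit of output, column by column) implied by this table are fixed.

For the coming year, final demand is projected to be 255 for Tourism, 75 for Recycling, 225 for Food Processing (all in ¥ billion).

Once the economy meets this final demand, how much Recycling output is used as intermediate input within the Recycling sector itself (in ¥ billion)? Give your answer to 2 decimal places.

z_22 = 248.41

Technical coefficients a_ij = z_ij / X_j:
  a_11 = 144/480 = 0.30, a_21 = 192/480 = 0.40, a_31 = 24/480 = 0.05
  a_12 = 0/1240 = 0.00, a_22 = 558/1240 = 0.45, a_32 = 124/1240 = 0.10
  a_13 = 0/720 = 0.00, a_23 = 180/720 = 0.25, a_33 = 72/720 = 0.10
I − A =
  [   0.70     0.00     0.00]
  [  -0.40     0.55    -0.25]
  [  -0.05    -0.10     0.90]
Cofactors of I−A, C_ij = (−1)^(i+j)·(minor ij) (rows/columns in the sector order above):
  C_11 = (0.55)(0.90) − (-0.25)(-0.10) = 0.4700
  C_12 = −[(-0.40)(0.90) − (-0.25)(-0.05)] = 0.3725
  C_13 = (-0.40)(-0.10) − (0.55)(-0.05) = 0.0675
  C_21 = −[(0.00)(0.90) − (0.00)(-0.10)] = 0.0000
  C_22 = (0.70)(0.90) − (0.00)(-0.05) = 0.6300
  C_23 = −[(0.70)(-0.10) − (0.00)(-0.05)] = 0.0700
  C_31 = (0.00)(-0.25) − (0.00)(0.55) = 0.0000
  C_32 = −[(0.70)(-0.25) − (0.00)(-0.40)] = 0.1750
  C_33 = (0.70)(0.55) − (0.00)(-0.40) = 0.3850
det(I−A) = Σ_j (I−A)_1j·C_1j = (0.70)(0.4700) + (0.00)(0.3725) + (0.00)(0.0675) = 0.3290
adj(I−A) = Cᵀ =
  [ 0.4700   0.0000   0.0000]
  [ 0.3725   0.6300   0.1750]
  [ 0.0675   0.0700   0.3850]
(I − A)⁻¹ = adj(I−A) / det(I−A) ≈
  [   1.4286     0.0000     0.0000]
  [   1.1322     1.9149     0.5319]
  [   0.2052     0.2128     1.1702]
First solve x = (I − A)⁻¹ d = adj(I−A)·d / det(I−A); in particular x_2 = (0.3725·255 + 0.6300·75 + 0.1750·225) / 0.3290 = 181.6125 / 0.3290 ≈ 552.0137.
Intermediate flow from 2 to 2: z_22 = a_22 · x_2 = 0.45 × 181.6125 / 0.3290 = 81.725625 / 0.3290 ≈ 248.41.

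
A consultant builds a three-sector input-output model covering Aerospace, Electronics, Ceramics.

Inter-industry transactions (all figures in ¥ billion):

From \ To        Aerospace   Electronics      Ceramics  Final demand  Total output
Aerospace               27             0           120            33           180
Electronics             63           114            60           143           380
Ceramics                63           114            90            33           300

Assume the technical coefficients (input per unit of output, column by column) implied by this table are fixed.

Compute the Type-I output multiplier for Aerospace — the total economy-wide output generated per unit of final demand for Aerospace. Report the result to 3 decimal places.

Technical coefficients a_ij = z_ij / X_j:
  a_11 = 27/180 = 0.15, a_21 = 63/180 = 0.35, a_31 = 63/180 = 0.35
  a_12 = 0/380 = 0.00, a_22 = 114/380 = 0.30, a_32 = 114/380 = 0.30
  a_13 = 120/300 = 0.40, a_23 = 60/300 = 0.20, a_33 = 90/300 = 0.30
I − A =
  [   0.85     0.00    -0.40]
  [  -0.35     0.70    -0.20]
  [  -0.35    -0.30     0.70]
Cofactors of I−A, C_ij = (−1)^(i+j)·(minor ij) (rows/columns in the sector order above):
  C_11 = (0.70)(0.70) − (-0.20)(-0.30) = 0.4300
  C_12 = −[(-0.35)(0.70) − (-0.20)(-0.35)] = 0.3150
  C_13 = (-0.35)(-0.30) − (0.70)(-0.35) = 0.3500
  C_21 = −[(0.00)(0.70) − (-0.40)(-0.30)] = 0.1200
  C_22 = (0.85)(0.70) − (-0.40)(-0.35) = 0.4550
  C_23 = −[(0.85)(-0.30) − (0.00)(-0.35)] = 0.2550
  C_31 = (0.00)(-0.20) − (-0.40)(0.70) = 0.2800
  C_32 = −[(0.85)(-0.20) − (-0.40)(-0.35)] = 0.3100
  C_33 = (0.85)(0.70) − (0.00)(-0.35) = 0.5950
det(I−A) = Σ_j (I−A)_1j·C_1j = (0.85)(0.4300) + (0.00)(0.3150) + (-0.40)(0.3500) = 0.2255
adj(I−A) = Cᵀ =
  [ 0.4300   0.1200   0.2800]
  [ 0.3150   0.4550   0.3100]
  [ 0.3500   0.2550   0.5950]
(I − A)⁻¹ = adj(I−A) / det(I−A) ≈
  [   1.9069     0.5322     1.2417]
  [   1.3969     2.0177     1.3747]
  [   1.5521     1.1308     2.6386]
The output multiplier for sector j is the column-j sum of the Leontief inverse (I − A)⁻¹ = adj(I−A) / det(I−A).
Column 1 of adj(I−A): (0.4300, 0.3150, 0.3500); det(I−A) = 0.2255.
m_1 = (0.4300 + 0.3150 + 0.3500) / 0.2255 = 1.095 / 0.2255 ≈ 4.856.

m_1 = 4.856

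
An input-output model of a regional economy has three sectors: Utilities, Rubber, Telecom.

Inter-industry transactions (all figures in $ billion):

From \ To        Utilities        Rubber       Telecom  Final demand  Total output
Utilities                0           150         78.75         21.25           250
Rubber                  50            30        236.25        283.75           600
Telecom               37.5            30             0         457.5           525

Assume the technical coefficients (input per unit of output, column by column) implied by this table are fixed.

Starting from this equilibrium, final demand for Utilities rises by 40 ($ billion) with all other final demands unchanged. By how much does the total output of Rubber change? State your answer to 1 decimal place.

Δx_R = 12.8

Technical coefficients a_ij = z_ij / X_j:
  a_UU = 0/250 = 0.00, a_RU = 50/250 = 0.20, a_TU = 37.5/250 = 0.15
  a_UR = 150/600 = 0.25, a_RR = 30/600 = 0.05, a_TR = 30/600 = 0.05
  a_UT = 78.75/525 = 0.15, a_RT = 236.25/525 = 0.45, a_TT = 0/525 = 0.00
I − A =
  [   1.00    -0.25    -0.15]
  [  -0.20     0.95    -0.45]
  [  -0.15    -0.05     1.00]
Cofactors of I−A, C_ij = (−1)^(i+j)·(minor ij) (rows/columns in the sector order above):
  C_11 = (0.95)(1.00) − (-0.45)(-0.05) = 0.9275
  C_12 = −[(-0.20)(1.00) − (-0.45)(-0.15)] = 0.2675
  C_13 = (-0.20)(-0.05) − (0.95)(-0.15) = 0.1525
  C_21 = −[(-0.25)(1.00) − (-0.15)(-0.05)] = 0.2575
  C_22 = (1.00)(1.00) − (-0.15)(-0.15) = 0.9775
  C_23 = −[(1.00)(-0.05) − (-0.25)(-0.15)] = 0.0875
  C_31 = (-0.25)(-0.45) − (-0.15)(0.95) = 0.2550
  C_32 = −[(1.00)(-0.45) − (-0.15)(-0.20)] = 0.4800
  C_33 = (1.00)(0.95) − (-0.25)(-0.20) = 0.9000
det(I−A) = Σ_j (I−A)_1j·C_1j = (1.00)(0.9275) + (-0.25)(0.2675) + (-0.15)(0.1525) = 0.83775
adj(I−A) = Cᵀ =
  [ 0.9275   0.2575   0.2550]
  [ 0.2675   0.9775   0.4800]
  [ 0.1525   0.0875   0.9000]
(I − A)⁻¹ = adj(I−A) / det(I−A) ≈
  [   1.1071     0.3074     0.3044]
  [   0.3193     1.1668     0.5730]
  [   0.1820     0.1044     1.0743]
Δx = (I − A)⁻¹ Δd with Δd having +40 in the Utilities component and 0 elsewhere.
So Δx_R = L_RU · (+40), where L_RU = adj(I−A)_RU / det(I−A) = 0.2675 / 0.83775.
Δx_R = 0.2675 × (+40) / 0.83775 = 10.70 / 0.83775 ≈ 12.8.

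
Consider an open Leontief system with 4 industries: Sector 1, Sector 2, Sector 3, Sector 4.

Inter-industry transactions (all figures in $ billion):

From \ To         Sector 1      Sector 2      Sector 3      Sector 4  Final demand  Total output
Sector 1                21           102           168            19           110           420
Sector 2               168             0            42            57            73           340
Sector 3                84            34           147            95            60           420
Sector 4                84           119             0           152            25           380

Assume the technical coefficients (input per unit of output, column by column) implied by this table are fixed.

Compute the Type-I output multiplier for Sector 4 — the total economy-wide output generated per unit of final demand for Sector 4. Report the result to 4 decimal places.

Technical coefficients a_ij = z_ij / X_j:
  a_11 = 21/420 = 0.05, a_21 = 168/420 = 0.40, a_31 = 84/420 = 0.20, a_41 = 84/420 = 0.20
  a_12 = 102/340 = 0.30, a_22 = 0/340 = 0.00, a_32 = 34/340 = 0.10, a_42 = 119/340 = 0.35
  a_13 = 168/420 = 0.40, a_23 = 42/420 = 0.10, a_33 = 147/420 = 0.35, a_43 = 0/420 = 0.00
  a_14 = 19/380 = 0.05, a_24 = 57/380 = 0.15, a_34 = 95/380 = 0.25, a_44 = 152/380 = 0.40
I − A =
  [   0.95    -0.30    -0.40    -0.05]
  [  -0.40     1.00    -0.10    -0.15]
  [  -0.20    -0.10     0.65    -0.25]
  [  -0.20    -0.35     0.00     0.60]
Compute the cofactors C_ij = (−1)^(i+j)·(3×3 minor ij) of I−A; the adjugate is their transpose:
adj(I−A) = Cᵀ =
  [ 0.341125   0.187375   0.238750   0.174750]
  [ 0.192500   0.296000   0.164000   0.158375]
  [ 0.221500   0.193625   0.422125   0.242750]
  [ 0.226000   0.235125   0.175250   0.428000]
det(I−A) = Σ_j (I−A)_1j·C_1j = (0.95)(0.341125) + (-0.30)(0.192500) + (-0.40)(0.221500) + (-0.05)(0.226000) = 0.16641875
(I − A)⁻¹ = adj(I−A) / det(I−A) ≈
  [   2.04980     1.12592     1.43463     1.05006]
  [   1.15672     1.77865     0.98547     0.95167]
  [   1.33098     1.16348     2.53652     1.45867]
  [   1.35802     1.41285     1.05307     2.57183]
The output multiplier for sector j is the column-j sum of the Leontief inverse (I − A)⁻¹ = adj(I−A) / det(I−A).
Column 4 of adj(I−A): (0.174750, 0.158375, 0.242750, 0.428000); det(I−A) = 0.16641875.
m_4 = (0.174750 + 0.158375 + 0.242750 + 0.428000) / 0.16641875 = 1.003875 / 0.16641875 ≈ 6.0322.

m_4 = 6.0322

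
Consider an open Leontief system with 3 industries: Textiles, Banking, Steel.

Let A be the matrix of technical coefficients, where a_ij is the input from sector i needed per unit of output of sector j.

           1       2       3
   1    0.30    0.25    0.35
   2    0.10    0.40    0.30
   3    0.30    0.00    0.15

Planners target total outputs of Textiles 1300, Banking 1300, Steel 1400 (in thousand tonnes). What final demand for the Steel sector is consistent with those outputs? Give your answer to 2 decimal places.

d_3 = 800.00

I − A =
  [   0.70    -0.25    -0.35]
  [  -0.10     0.60    -0.30]
  [  -0.30     0.00     0.85]
d = (I − A) x:
  d_1 = (+0.70)·1300 + (-0.25)·1300 + (-0.35)·1400 = 95.00
  d_2 = (-0.10)·1300 + (+0.60)·1300 + (-0.30)·1400 = 230.00
  d_3 = (-0.30)·1300 + (+0.00)·1300 + (+0.85)·1400 = 800.00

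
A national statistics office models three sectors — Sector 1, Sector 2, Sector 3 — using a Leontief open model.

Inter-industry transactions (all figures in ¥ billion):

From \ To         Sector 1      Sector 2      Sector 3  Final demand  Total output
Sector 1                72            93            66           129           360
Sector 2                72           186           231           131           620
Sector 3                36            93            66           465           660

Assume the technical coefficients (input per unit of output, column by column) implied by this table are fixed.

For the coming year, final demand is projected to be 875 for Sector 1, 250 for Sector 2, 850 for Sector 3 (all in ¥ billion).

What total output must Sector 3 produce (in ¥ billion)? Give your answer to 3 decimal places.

x_3 = 1362.120

Technical coefficients a_ij = z_ij / X_j:
  a_11 = 72/360 = 0.20, a_21 = 72/360 = 0.20, a_31 = 36/360 = 0.10
  a_12 = 93/620 = 0.15, a_22 = 186/620 = 0.30, a_32 = 93/620 = 0.15
  a_13 = 66/660 = 0.10, a_23 = 231/660 = 0.35, a_33 = 66/660 = 0.10
I − A =
  [   0.80    -0.15    -0.10]
  [  -0.20     0.70    -0.35]
  [  -0.10    -0.15     0.90]
Cofactors of I−A, C_ij = (−1)^(i+j)·(minor ij) (rows/columns in the sector order above):
  C_11 = (0.70)(0.90) − (-0.35)(-0.15) = 0.5775
  C_12 = −[(-0.20)(0.90) − (-0.35)(-0.10)] = 0.2150
  C_13 = (-0.20)(-0.15) − (0.70)(-0.10) = 0.1000
  C_21 = −[(-0.15)(0.90) − (-0.10)(-0.15)] = 0.1500
  C_22 = (0.80)(0.90) − (-0.10)(-0.10) = 0.7100
  C_23 = −[(0.80)(-0.15) − (-0.15)(-0.10)] = 0.1350
  C_31 = (-0.15)(-0.35) − (-0.10)(0.70) = 0.1225
  C_32 = −[(0.80)(-0.35) − (-0.10)(-0.20)] = 0.3000
  C_33 = (0.80)(0.70) − (-0.15)(-0.20) = 0.5300
det(I−A) = Σ_j (I−A)_1j·C_1j = (0.80)(0.5775) + (-0.15)(0.2150) + (-0.10)(0.1000) = 0.41975
adj(I−A) = Cᵀ =
  [ 0.5775   0.1500   0.1225]
  [ 0.2150   0.7100   0.3000]
  [ 0.1000   0.1350   0.5300]
(I − A)⁻¹ = adj(I−A) / det(I−A) ≈
  [   1.3758     0.3574     0.2918]
  [   0.5122     1.6915     0.7147]
  [   0.2382     0.3216     1.2627]
x = (I − A)⁻¹ d = adj(I−A)·d / det(I−A), with det(I−A) = 0.41975:
  x_1 = (0.5775·875 + 0.1500·250 + 0.1225·850) / 0.41975 = 646.9375 / 0.41975 ≈ 1541.245
  x_2 = (0.2150·875 + 0.7100·250 + 0.3000·850) / 0.41975 = 620.625 / 0.41975 ≈ 1478.559
  x_3 = (0.1000·875 + 0.1350·250 + 0.5300·850) / 0.41975 = 571.75 / 0.41975 ≈ 1362.120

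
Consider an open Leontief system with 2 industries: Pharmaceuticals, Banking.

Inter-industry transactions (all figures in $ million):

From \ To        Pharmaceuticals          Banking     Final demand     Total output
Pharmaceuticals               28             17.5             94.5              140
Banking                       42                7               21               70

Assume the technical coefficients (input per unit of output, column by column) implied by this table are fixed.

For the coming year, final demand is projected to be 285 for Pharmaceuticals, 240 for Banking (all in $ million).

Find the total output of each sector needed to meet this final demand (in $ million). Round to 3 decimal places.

x_1 = 490.698, x_2 = 430.233

Technical coefficients a_ij = z_ij / X_j:
  a_11 = 28/140 = 0.20, a_21 = 42/140 = 0.30
  a_12 = 17.5/70 = 0.25, a_22 = 7/70 = 0.10
I − A =
  [   0.80    -0.25]
  [  -0.30     0.90]
det(I−A) = (0.80)(0.90) − (-0.25)(-0.30) = 0.6450
adj(I−A) = [[0.90, 0.25], [0.30, 0.80]]
(I − A)⁻¹ = adj(I−A) / det(I−A) ≈
  [   1.3953     0.3876]
  [   0.4651     1.2403]
x = (I − A)⁻¹ d = adj(I−A)·d / det(I−A), with det(I−A) = 0.6450:
  x_1 = (0.90·285 + 0.25·240) / 0.6450 = 316.50 / 0.6450 ≈ 490.698
  x_2 = (0.30·285 + 0.80·240) / 0.6450 = 277.50 / 0.6450 ≈ 430.233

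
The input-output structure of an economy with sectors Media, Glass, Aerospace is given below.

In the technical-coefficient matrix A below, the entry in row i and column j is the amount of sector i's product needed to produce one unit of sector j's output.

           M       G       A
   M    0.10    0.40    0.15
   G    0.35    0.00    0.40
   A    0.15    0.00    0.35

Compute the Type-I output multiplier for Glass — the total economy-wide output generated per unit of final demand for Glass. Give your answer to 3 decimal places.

m_G = 1.972

I − A =
  [   0.90    -0.40    -0.15]
  [  -0.35     1.00    -0.40]
  [  -0.15     0.00     0.65]
Cofactors of I−A, C_ij = (−1)^(i+j)·(minor ij) (rows/columns in the sector order above):
  C_11 = (1.00)(0.65) − (-0.40)(0.00) = 0.6500
  C_12 = −[(-0.35)(0.65) − (-0.40)(-0.15)] = 0.2875
  C_13 = (-0.35)(0.00) − (1.00)(-0.15) = 0.1500
  C_21 = −[(-0.40)(0.65) − (-0.15)(0.00)] = 0.2600
  C_22 = (0.90)(0.65) − (-0.15)(-0.15) = 0.5625
  C_23 = −[(0.90)(0.00) − (-0.40)(-0.15)] = 0.0600
  C_31 = (-0.40)(-0.40) − (-0.15)(1.00) = 0.3100
  C_32 = −[(0.90)(-0.40) − (-0.15)(-0.35)] = 0.4125
  C_33 = (0.90)(1.00) − (-0.40)(-0.35) = 0.7600
det(I−A) = Σ_j (I−A)_1j·C_1j = (0.90)(0.6500) + (-0.40)(0.2875) + (-0.15)(0.1500) = 0.4475
adj(I−A) = Cᵀ =
  [ 0.6500   0.2600   0.3100]
  [ 0.2875   0.5625   0.4125]
  [ 0.1500   0.0600   0.7600]
(I − A)⁻¹ = adj(I−A) / det(I−A) ≈
  [   1.4525     0.5810     0.6927]
  [   0.6425     1.2570     0.9218]
  [   0.3352     0.1341     1.6983]
The output multiplier for sector j is the column-j sum of the Leontief inverse (I − A)⁻¹ = adj(I−A) / det(I−A).
Column G of adj(I−A): (0.2600, 0.5625, 0.0600); det(I−A) = 0.4475.
m_G = (0.2600 + 0.5625 + 0.0600) / 0.4475 = 0.8825 / 0.4475 ≈ 1.972.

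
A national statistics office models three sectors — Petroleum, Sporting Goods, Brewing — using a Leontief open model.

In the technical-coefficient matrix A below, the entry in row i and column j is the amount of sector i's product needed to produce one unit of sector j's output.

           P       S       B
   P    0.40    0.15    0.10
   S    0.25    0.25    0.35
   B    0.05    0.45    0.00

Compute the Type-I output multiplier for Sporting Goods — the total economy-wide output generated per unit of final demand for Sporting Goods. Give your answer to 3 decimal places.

m_S = 3.554

I − A =
  [   0.60    -0.15    -0.10]
  [  -0.25     0.75    -0.35]
  [  -0.05    -0.45     1.00]
Cofactors of I−A, C_ij = (−1)^(i+j)·(minor ij) (rows/columns in the sector order above):
  C_11 = (0.75)(1.00) − (-0.35)(-0.45) = 0.5925
  C_12 = −[(-0.25)(1.00) − (-0.35)(-0.05)] = 0.2675
  C_13 = (-0.25)(-0.45) − (0.75)(-0.05) = 0.1500
  C_21 = −[(-0.15)(1.00) − (-0.10)(-0.45)] = 0.1950
  C_22 = (0.60)(1.00) − (-0.10)(-0.05) = 0.5950
  C_23 = −[(0.60)(-0.45) − (-0.15)(-0.05)] = 0.2775
  C_31 = (-0.15)(-0.35) − (-0.10)(0.75) = 0.1275
  C_32 = −[(0.60)(-0.35) − (-0.10)(-0.25)] = 0.2350
  C_33 = (0.60)(0.75) − (-0.15)(-0.25) = 0.4125
det(I−A) = Σ_j (I−A)_1j·C_1j = (0.60)(0.5925) + (-0.15)(0.2675) + (-0.10)(0.1500) = 0.300375
adj(I−A) = Cᵀ =
  [ 0.5925   0.1950   0.1275]
  [ 0.2675   0.5950   0.2350]
  [ 0.1500   0.2775   0.4125]
(I − A)⁻¹ = adj(I−A) / det(I−A) ≈
  [   1.9725     0.6492     0.4245]
  [   0.8906     1.9809     0.7824]
  [   0.4994     0.9238     1.3733]
The output multiplier for sector j is the column-j sum of the Leontief inverse (I − A)⁻¹ = adj(I−A) / det(I−A).
Column S of adj(I−A): (0.1950, 0.5950, 0.2775); det(I−A) = 0.300375.
m_S = (0.1950 + 0.5950 + 0.2775) / 0.300375 = 1.0675 / 0.300375 ≈ 3.554.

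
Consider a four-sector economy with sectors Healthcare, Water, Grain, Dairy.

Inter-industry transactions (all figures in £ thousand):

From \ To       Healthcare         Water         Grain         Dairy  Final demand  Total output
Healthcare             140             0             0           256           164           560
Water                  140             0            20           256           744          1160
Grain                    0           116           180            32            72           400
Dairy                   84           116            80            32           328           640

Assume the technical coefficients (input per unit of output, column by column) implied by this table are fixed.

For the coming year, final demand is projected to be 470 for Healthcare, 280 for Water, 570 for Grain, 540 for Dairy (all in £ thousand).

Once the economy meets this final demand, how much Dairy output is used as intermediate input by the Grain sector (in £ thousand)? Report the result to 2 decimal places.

Technical coefficients a_ij = z_ij / X_j:
  a_11 = 140/560 = 0.25, a_21 = 140/560 = 0.25, a_31 = 0/560 = 0.00, a_41 = 84/560 = 0.15
  a_12 = 0/1160 = 0.00, a_22 = 0/1160 = 0.00, a_32 = 116/1160 = 0.10, a_42 = 116/1160 = 0.10
  a_13 = 0/400 = 0.00, a_23 = 20/400 = 0.05, a_33 = 180/400 = 0.45, a_43 = 80/400 = 0.20
  a_14 = 256/640 = 0.40, a_24 = 256/640 = 0.40, a_34 = 32/640 = 0.05, a_44 = 32/640 = 0.05
I − A =
  [   0.75     0.00     0.00    -0.40]
  [  -0.25     1.00    -0.05    -0.40]
  [   0.00    -0.10     0.55    -0.05]
  [  -0.15    -0.10    -0.20     0.95]
Compute the cofactors C_ij = (−1)^(i+j)·(3×3 minor ij) of I−A; the adjugate is their transpose:
adj(I−A) = Cᵀ =
  [ 0.477500   0.030000   0.082000   0.218000]
  [ 0.161500   0.351375   0.112625   0.221875]
  [ 0.038500   0.069000   0.612500   0.077500]
  [ 0.100500   0.056250   0.153750   0.408750]
det(I−A) = Σ_j (I−A)_1j·C_1j = (0.75)(0.477500) + (0.00)(0.161500) + (0.00)(0.038500) + (-0.40)(0.100500) = 0.317925
(I − A)⁻¹ = adj(I−A) / det(I−A) ≈
  [   1.5019     0.0944     0.2579     0.6857]
  [   0.5080     1.1052     0.3543     0.6979]
  [   0.1211     0.2170     1.9266     0.2438]
  [   0.3161     0.1769     0.4836     1.2857]
First solve x = (I − A)⁻¹ d = adj(I−A)·d / det(I−A); in particular x_3 = (0.038500·470 + 0.069000·280 + 0.612500·570 + 0.077500·540) / 0.317925 = 428.39 / 0.317925 ≈ 1347.4562.
Intermediate flow from 4 to 3: z_43 = a_43 · x_3 = 0.20 × 428.39 / 0.317925 = 85.678 / 0.317925 ≈ 269.49.

z_43 = 269.49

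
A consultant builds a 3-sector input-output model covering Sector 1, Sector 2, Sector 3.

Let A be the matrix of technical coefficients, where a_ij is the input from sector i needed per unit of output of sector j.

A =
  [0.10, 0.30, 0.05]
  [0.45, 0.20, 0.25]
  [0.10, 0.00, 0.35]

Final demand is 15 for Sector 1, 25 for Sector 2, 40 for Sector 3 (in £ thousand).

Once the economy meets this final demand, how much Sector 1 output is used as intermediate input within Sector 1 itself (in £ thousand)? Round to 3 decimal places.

z_11 = 4.685

I − A =
  [   0.90    -0.30    -0.05]
  [  -0.45     0.80    -0.25]
  [  -0.10     0.00     0.65]
Cofactors of I−A, C_ij = (−1)^(i+j)·(minor ij) (rows/columns in the sector order above):
  C_11 = (0.80)(0.65) − (-0.25)(0.00) = 0.5200
  C_12 = −[(-0.45)(0.65) − (-0.25)(-0.10)] = 0.3175
  C_13 = (-0.45)(0.00) − (0.80)(-0.10) = 0.0800
  C_21 = −[(-0.30)(0.65) − (-0.05)(0.00)] = 0.1950
  C_22 = (0.90)(0.65) − (-0.05)(-0.10) = 0.5800
  C_23 = −[(0.90)(0.00) − (-0.30)(-0.10)] = 0.0300
  C_31 = (-0.30)(-0.25) − (-0.05)(0.80) = 0.1150
  C_32 = −[(0.90)(-0.25) − (-0.05)(-0.45)] = 0.2475
  C_33 = (0.90)(0.80) − (-0.30)(-0.45) = 0.5850
det(I−A) = Σ_j (I−A)_1j·C_1j = (0.90)(0.5200) + (-0.30)(0.3175) + (-0.05)(0.0800) = 0.36875
adj(I−A) = Cᵀ =
  [ 0.5200   0.1950   0.1150]
  [ 0.3175   0.5800   0.2475]
  [ 0.0800   0.0300   0.5850]
(I − A)⁻¹ = adj(I−A) / det(I−A) ≈
  [   1.4102     0.5288     0.3119]
  [   0.8610     1.5729     0.6712]
  [   0.2169     0.0814     1.5864]
First solve x = (I − A)⁻¹ d = adj(I−A)·d / det(I−A); in particular x_1 = (0.5200·15 + 0.1950·25 + 0.1150·40) / 0.36875 = 17.275 / 0.36875 ≈ 46.84746.
Intermediate flow from 1 to 1: z_11 = a_11 · x_1 = 0.10 × 17.275 / 0.36875 = 1.7275 / 0.36875 ≈ 4.685.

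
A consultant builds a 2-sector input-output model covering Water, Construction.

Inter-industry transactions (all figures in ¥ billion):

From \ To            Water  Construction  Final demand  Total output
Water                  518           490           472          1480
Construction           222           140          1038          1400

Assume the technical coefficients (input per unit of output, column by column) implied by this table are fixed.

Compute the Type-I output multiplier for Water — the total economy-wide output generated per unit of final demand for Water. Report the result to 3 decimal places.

m_W = 1.972

Technical coefficients a_ij = z_ij / X_j:
  a_WW = 518/1480 = 0.35, a_CW = 222/1480 = 0.15
  a_WC = 490/1400 = 0.35, a_CC = 140/1400 = 0.10
I − A =
  [   0.65    -0.35]
  [  -0.15     0.90]
det(I−A) = (0.65)(0.90) − (-0.35)(-0.15) = 0.5325
adj(I−A) = [[0.90, 0.35], [0.15, 0.65]]
(I − A)⁻¹ = adj(I−A) / det(I−A) ≈
  [   1.6901     0.6573]
  [   0.2817     1.2207]
The output multiplier for sector j is the column-j sum of the Leontief inverse (I − A)⁻¹ = adj(I−A) / det(I−A).
Column W of adj(I−A): (0.90, 0.15); det(I−A) = 0.5325.
m_W = (0.90 + 0.15) / 0.5325 = 1.05 / 0.5325 ≈ 1.972.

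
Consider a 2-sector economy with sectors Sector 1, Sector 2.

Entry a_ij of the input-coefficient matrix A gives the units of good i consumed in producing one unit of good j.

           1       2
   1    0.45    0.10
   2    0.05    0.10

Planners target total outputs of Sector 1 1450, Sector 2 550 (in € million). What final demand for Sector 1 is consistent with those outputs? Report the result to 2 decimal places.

I − A =
  [   0.55    -0.10]
  [  -0.05     0.90]
d = (I − A) x:
  d_1 = (+0.55)·1450 + (-0.10)·550 = 742.50
  d_2 = (-0.05)·1450 + (+0.90)·550 = 422.50

d_1 = 742.50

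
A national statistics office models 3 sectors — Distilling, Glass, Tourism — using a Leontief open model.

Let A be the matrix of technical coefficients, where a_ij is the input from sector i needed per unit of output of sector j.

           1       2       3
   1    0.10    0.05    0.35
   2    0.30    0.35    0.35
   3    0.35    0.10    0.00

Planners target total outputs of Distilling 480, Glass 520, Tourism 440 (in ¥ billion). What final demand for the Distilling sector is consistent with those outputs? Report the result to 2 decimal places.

d_1 = 252.00

I − A =
  [   0.90    -0.05    -0.35]
  [  -0.30     0.65    -0.35]
  [  -0.35    -0.10     1.00]
d = (I − A) x:
  d_1 = (+0.90)·480 + (-0.05)·520 + (-0.35)·440 = 252.00
  d_2 = (-0.30)·480 + (+0.65)·520 + (-0.35)·440 = 40.00
  d_3 = (-0.35)·480 + (-0.10)·520 + (+1.00)·440 = 220.00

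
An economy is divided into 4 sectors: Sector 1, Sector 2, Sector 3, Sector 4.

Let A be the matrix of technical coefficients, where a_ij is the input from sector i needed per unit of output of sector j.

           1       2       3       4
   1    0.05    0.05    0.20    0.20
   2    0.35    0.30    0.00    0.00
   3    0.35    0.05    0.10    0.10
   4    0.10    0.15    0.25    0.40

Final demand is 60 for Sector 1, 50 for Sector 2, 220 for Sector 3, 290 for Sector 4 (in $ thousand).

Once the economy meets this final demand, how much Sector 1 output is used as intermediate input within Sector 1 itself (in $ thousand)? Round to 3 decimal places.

I − A =
  [   0.95    -0.05    -0.20    -0.20]
  [  -0.35     0.70     0.00     0.00]
  [  -0.35    -0.05     0.90    -0.10]
  [  -0.10    -0.15    -0.25     0.60]
Compute the cofactors C_ij = (−1)^(i+j)·(3×3 minor ij) of I−A; the adjugate is their transpose:
adj(I−A) = Cᵀ =
  [ 0.360500   0.064250   0.119000   0.140000]
  [ 0.180250   0.409750   0.059500   0.070000]
  [ 0.169750   0.063250   0.364000   0.117250]
  [ 0.175875   0.139500   0.186375   0.530250]
det(I−A) = Σ_j (I−A)_1j·C_1j = (0.95)(0.360500) + (-0.05)(0.180250) + (-0.20)(0.169750) + (-0.20)(0.175875) = 0.2643375
(I − A)⁻¹ = adj(I−A) / det(I−A) ≈
  [   1.3638     0.2431     0.4502     0.5296]
  [   0.6819     1.5501     0.2251     0.2648]
  [   0.6422     0.2393     1.3770     0.4436]
  [   0.6653     0.5277     0.7051     2.0060]
First solve x = (I − A)⁻¹ d = adj(I−A)·d / det(I−A); in particular x_1 = (0.360500·60 + 0.064250·50 + 0.119000·220 + 0.140000·290) / 0.2643375 = 91.6225 / 0.2643375 ≈ 346.61181.
Intermediate flow from 1 to 1: z_11 = a_11 · x_1 = 0.05 × 91.6225 / 0.2643375 = 4.581125 / 0.2643375 ≈ 17.331.

z_11 = 17.331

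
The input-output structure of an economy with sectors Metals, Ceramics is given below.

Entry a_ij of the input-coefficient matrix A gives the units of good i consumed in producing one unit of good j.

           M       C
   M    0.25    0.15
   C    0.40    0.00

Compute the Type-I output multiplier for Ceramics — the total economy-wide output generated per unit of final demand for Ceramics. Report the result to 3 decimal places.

I − A =
  [   0.75    -0.15]
  [  -0.40     1.00]
det(I−A) = (0.75)(1.00) − (-0.15)(-0.40) = 0.6900
adj(I−A) = [[1.00, 0.15], [0.40, 0.75]]
(I − A)⁻¹ = adj(I−A) / det(I−A) ≈
  [   1.4493     0.2174]
  [   0.5797     1.0870]
The output multiplier for sector j is the column-j sum of the Leontief inverse (I − A)⁻¹ = adj(I−A) / det(I−A).
Column C of adj(I−A): (0.15, 0.75); det(I−A) = 0.6900.
m_C = (0.15 + 0.75) / 0.6900 = 0.90 / 0.6900 ≈ 1.304.

m_C = 1.304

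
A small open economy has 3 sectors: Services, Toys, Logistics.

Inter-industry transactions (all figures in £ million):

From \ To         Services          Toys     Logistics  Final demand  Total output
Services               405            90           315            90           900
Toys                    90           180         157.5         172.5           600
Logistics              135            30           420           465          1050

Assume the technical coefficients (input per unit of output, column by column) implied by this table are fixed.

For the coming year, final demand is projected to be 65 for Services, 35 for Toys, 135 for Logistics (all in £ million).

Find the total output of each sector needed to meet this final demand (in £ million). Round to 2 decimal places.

x_1 = 340.91, x_2 = 168.18, x_3 = 324.24

Technical coefficients a_ij = z_ij / X_j:
  a_11 = 405/900 = 0.45, a_21 = 90/900 = 0.10, a_31 = 135/900 = 0.15
  a_12 = 90/600 = 0.15, a_22 = 180/600 = 0.30, a_32 = 30/600 = 0.05
  a_13 = 315/1050 = 0.30, a_23 = 157.5/1050 = 0.15, a_33 = 420/1050 = 0.40
I − A =
  [   0.55    -0.15    -0.30]
  [  -0.10     0.70    -0.15]
  [  -0.15    -0.05     0.60]
Cofactors of I−A, C_ij = (−1)^(i+j)·(minor ij) (rows/columns in the sector order above):
  C_11 = (0.70)(0.60) − (-0.15)(-0.05) = 0.4125
  C_12 = −[(-0.10)(0.60) − (-0.15)(-0.15)] = 0.0825
  C_13 = (-0.10)(-0.05) − (0.70)(-0.15) = 0.1100
  C_21 = −[(-0.15)(0.60) − (-0.30)(-0.05)] = 0.1050
  C_22 = (0.55)(0.60) − (-0.30)(-0.15) = 0.2850
  C_23 = −[(0.55)(-0.05) − (-0.15)(-0.15)] = 0.0500
  C_31 = (-0.15)(-0.15) − (-0.30)(0.70) = 0.2325
  C_32 = −[(0.55)(-0.15) − (-0.30)(-0.10)] = 0.1125
  C_33 = (0.55)(0.70) − (-0.15)(-0.10) = 0.3700
det(I−A) = Σ_j (I−A)_1j·C_1j = (0.55)(0.4125) + (-0.15)(0.0825) + (-0.30)(0.1100) = 0.1815
adj(I−A) = Cᵀ =
  [ 0.4125   0.1050   0.2325]
  [ 0.0825   0.2850   0.1125]
  [ 0.1100   0.0500   0.3700]
(I − A)⁻¹ = adj(I−A) / det(I−A) ≈
  [   2.2727     0.5785     1.2810]
  [   0.4545     1.5702     0.6198]
  [   0.6061     0.2755     2.0386]
x = (I − A)⁻¹ d = adj(I−A)·d / det(I−A), with det(I−A) = 0.1815:
  x_1 = (0.4125·65 + 0.1050·35 + 0.2325·135) / 0.1815 = 61.875 / 0.1815 ≈ 340.91
  x_2 = (0.0825·65 + 0.2850·35 + 0.1125·135) / 0.1815 = 30.525 / 0.1815 ≈ 168.18
  x_3 = (0.1100·65 + 0.0500·35 + 0.3700·135) / 0.1815 = 58.85 / 0.1815 ≈ 324.24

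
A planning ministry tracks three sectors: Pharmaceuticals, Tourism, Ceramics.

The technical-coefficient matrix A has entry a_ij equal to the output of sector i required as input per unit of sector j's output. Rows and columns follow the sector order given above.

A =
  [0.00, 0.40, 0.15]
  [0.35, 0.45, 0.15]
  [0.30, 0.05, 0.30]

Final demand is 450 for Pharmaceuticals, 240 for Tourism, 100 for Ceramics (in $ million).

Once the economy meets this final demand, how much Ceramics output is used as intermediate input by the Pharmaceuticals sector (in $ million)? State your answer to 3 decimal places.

z_31 = 324.346

I − A =
  [   1.00    -0.40    -0.15]
  [  -0.35     0.55    -0.15]
  [  -0.30    -0.05     0.70]
Cofactors of I−A, C_ij = (−1)^(i+j)·(minor ij) (rows/columns in the sector order above):
  C_11 = (0.55)(0.70) − (-0.15)(-0.05) = 0.3775
  C_12 = −[(-0.35)(0.70) − (-0.15)(-0.30)] = 0.2900
  C_13 = (-0.35)(-0.05) − (0.55)(-0.30) = 0.1825
  C_21 = −[(-0.40)(0.70) − (-0.15)(-0.05)] = 0.2875
  C_22 = (1.00)(0.70) − (-0.15)(-0.30) = 0.6550
  C_23 = −[(1.00)(-0.05) − (-0.40)(-0.30)] = 0.1700
  C_31 = (-0.40)(-0.15) − (-0.15)(0.55) = 0.1425
  C_32 = −[(1.00)(-0.15) − (-0.15)(-0.35)] = 0.2025
  C_33 = (1.00)(0.55) − (-0.40)(-0.35) = 0.4100
det(I−A) = Σ_j (I−A)_1j·C_1j = (1.00)(0.3775) + (-0.40)(0.2900) + (-0.15)(0.1825) = 0.234125
adj(I−A) = Cᵀ =
  [ 0.3775   0.2875   0.1425]
  [ 0.2900   0.6550   0.2025]
  [ 0.1825   0.1700   0.4100]
(I − A)⁻¹ = adj(I−A) / det(I−A) ≈
  [   1.6124     1.2280     0.6086]
  [   1.2387     2.7977     0.8649]
  [   0.7795     0.7261     1.7512]
First solve x = (I − A)⁻¹ d = adj(I−A)·d / det(I−A); in particular x_1 = (0.3775·450 + 0.2875·240 + 0.1425·100) / 0.234125 = 253.125 / 0.234125 ≈ 1081.15323.
Intermediate flow from 3 to 1: z_31 = a_31 · x_1 = 0.30 × 253.125 / 0.234125 = 75.9375 / 0.234125 ≈ 324.346.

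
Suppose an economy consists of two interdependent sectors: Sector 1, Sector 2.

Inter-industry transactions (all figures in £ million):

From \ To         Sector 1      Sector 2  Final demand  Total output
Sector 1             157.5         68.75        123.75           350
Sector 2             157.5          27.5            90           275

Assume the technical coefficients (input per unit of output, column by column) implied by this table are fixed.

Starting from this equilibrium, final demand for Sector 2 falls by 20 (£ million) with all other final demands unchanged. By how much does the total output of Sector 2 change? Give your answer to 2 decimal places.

Δx_2 = -28.76

Technical coefficients a_ij = z_ij / X_j:
  a_11 = 157.5/350 = 0.45, a_21 = 157.5/350 = 0.45
  a_12 = 68.75/275 = 0.25, a_22 = 27.5/275 = 0.10
I − A =
  [   0.55    -0.25]
  [  -0.45     0.90]
det(I−A) = (0.55)(0.90) − (-0.25)(-0.45) = 0.3825
adj(I−A) = [[0.90, 0.25], [0.45, 0.55]]
(I − A)⁻¹ = adj(I−A) / det(I−A) ≈
  [   2.3529     0.6536]
  [   1.1765     1.4379]
Δx = (I − A)⁻¹ Δd with Δd having -20 in the Sector 2 component and 0 elsewhere.
So Δx_2 = L_22 · (-20), where L_22 = adj(I−A)_22 / det(I−A) = 0.55 / 0.3825.
Δx_2 = 0.55 × (-20) / 0.3825 = -11.00 / 0.3825 ≈ -28.76.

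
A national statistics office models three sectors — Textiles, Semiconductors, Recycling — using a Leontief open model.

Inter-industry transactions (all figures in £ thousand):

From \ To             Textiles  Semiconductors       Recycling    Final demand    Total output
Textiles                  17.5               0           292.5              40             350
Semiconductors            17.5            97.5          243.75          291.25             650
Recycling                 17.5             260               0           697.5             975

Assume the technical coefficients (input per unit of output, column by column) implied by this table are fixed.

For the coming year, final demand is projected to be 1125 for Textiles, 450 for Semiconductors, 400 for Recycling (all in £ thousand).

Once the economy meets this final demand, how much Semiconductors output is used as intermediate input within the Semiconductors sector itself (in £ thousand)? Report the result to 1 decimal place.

Technical coefficients a_ij = z_ij / X_j:
  a_11 = 17.5/350 = 0.05, a_21 = 17.5/350 = 0.05, a_31 = 17.5/350 = 0.05
  a_12 = 0/650 = 0.00, a_22 = 97.5/650 = 0.15, a_32 = 260/650 = 0.40
  a_13 = 292.5/975 = 0.30, a_23 = 243.75/975 = 0.25, a_33 = 0/975 = 0.00
I − A =
  [   0.95     0.00    -0.30]
  [  -0.05     0.85    -0.25]
  [  -0.05    -0.40     1.00]
Cofactors of I−A, C_ij = (−1)^(i+j)·(minor ij) (rows/columns in the sector order above):
  C_11 = (0.85)(1.00) − (-0.25)(-0.40) = 0.7500
  C_12 = −[(-0.05)(1.00) − (-0.25)(-0.05)] = 0.0625
  C_13 = (-0.05)(-0.40) − (0.85)(-0.05) = 0.0625
  C_21 = −[(0.00)(1.00) − (-0.30)(-0.40)] = 0.1200
  C_22 = (0.95)(1.00) − (-0.30)(-0.05) = 0.9350
  C_23 = −[(0.95)(-0.40) − (0.00)(-0.05)] = 0.3800
  C_31 = (0.00)(-0.25) − (-0.30)(0.85) = 0.2550
  C_32 = −[(0.95)(-0.25) − (-0.30)(-0.05)] = 0.2525
  C_33 = (0.95)(0.85) − (0.00)(-0.05) = 0.8075
det(I−A) = Σ_j (I−A)_1j·C_1j = (0.95)(0.7500) + (0.00)(0.0625) + (-0.30)(0.0625) = 0.69375
adj(I−A) = Cᵀ =
  [ 0.7500   0.1200   0.2550]
  [ 0.0625   0.9350   0.2525]
  [ 0.0625   0.3800   0.8075]
(I − A)⁻¹ = adj(I−A) / det(I−A) ≈
  [   1.0811     0.1730     0.3676]
  [   0.0901     1.3477     0.3640]
  [   0.0901     0.5477     1.1640]
First solve x = (I − A)⁻¹ d = adj(I−A)·d / det(I−A); in particular x_2 = (0.0625·1125 + 0.9350·450 + 0.2525·400) / 0.69375 = 592.0625 / 0.69375 ≈ 853.423.
Intermediate flow from 2 to 2: z_22 = a_22 · x_2 = 0.15 × 592.0625 / 0.69375 = 88.809375 / 0.69375 ≈ 128.0.

z_22 = 128.0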